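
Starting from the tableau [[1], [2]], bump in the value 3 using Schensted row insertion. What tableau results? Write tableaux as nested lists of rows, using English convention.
3 is larger than every entry of row 1, so it is appended to row 1. The new tableau is [[1, 3], [2]].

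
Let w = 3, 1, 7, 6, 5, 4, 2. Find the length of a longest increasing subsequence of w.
2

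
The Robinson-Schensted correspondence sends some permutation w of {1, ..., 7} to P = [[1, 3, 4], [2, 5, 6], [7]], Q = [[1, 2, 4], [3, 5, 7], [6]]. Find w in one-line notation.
Reverse RSK: for i = n, n-1, ..., 1, locate i in Q, remove the corresponding corner cell from P, and reverse-bump its entry up through P; the value ejected from row 1 is w(i).

So w = 2 5 1 7 6 3 4.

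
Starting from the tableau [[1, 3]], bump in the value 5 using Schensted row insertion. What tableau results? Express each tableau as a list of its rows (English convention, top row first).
5 is larger than every entry of row 1, so it is appended to row 1. The new tableau is [[1, 3, 5]].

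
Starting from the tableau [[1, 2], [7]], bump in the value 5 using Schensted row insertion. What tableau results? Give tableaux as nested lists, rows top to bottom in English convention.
5 is larger than every entry of row 1, so it is appended to row 1. The new tableau is [[1, 2, 5], [7]].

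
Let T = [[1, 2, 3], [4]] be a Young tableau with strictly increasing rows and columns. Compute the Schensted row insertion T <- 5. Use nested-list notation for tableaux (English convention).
5 is larger than every entry of row 1, so it is appended to row 1. The new tableau is [[1, 2, 3, 5], [4]].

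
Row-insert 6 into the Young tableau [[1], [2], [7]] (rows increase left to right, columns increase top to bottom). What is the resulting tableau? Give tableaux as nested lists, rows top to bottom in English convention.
6 is larger than every entry of row 1, so it is appended to row 1. The new tableau is [[1, 6], [2], [7]].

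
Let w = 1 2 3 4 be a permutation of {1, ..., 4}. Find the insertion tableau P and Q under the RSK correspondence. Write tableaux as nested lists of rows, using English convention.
P = [[1, 2, 3, 4]], Q = [[1, 2, 3, 4]]

Insert each entry of the permutation into P by Schensted row insertion, recording in Q the position of each new cell.

Insert 1: appended to row 1. P = [[1]].
Insert 2: appended to row 1. P = [[1, 2]].
Insert 3: appended to row 1. P = [[1, 2, 3]].
Insert 4: appended to row 1. P = [[1, 2, 3, 4]].

So P = [[1, 2, 3, 4]], Q = [[1, 2, 3, 4]].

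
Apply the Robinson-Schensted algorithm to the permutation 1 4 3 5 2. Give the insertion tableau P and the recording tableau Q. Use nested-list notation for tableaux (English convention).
Insert each entry of the permutation into P by Schensted row insertion, recording in Q the position of each new cell.

After inserting 1: P = [[1]].
After inserting 4: P = [[1, 4]].
After inserting 3: P = [[1, 3], [4]].
After inserting 5: P = [[1, 3, 5], [4]].
After inserting 2: P = [[1, 2, 5], [3], [4]].

So P = [[1, 2, 5], [3], [4]], Q = [[1, 2, 4], [3], [5]].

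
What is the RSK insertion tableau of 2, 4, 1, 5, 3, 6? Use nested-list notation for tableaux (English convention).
Insert 2: appended to row 1. P = [[2]].
Insert 4: appended to row 1. P = [[2, 4]].
Insert 1: 1 bumps 2 from row 1; 2 starts row 2. P = [[1, 4], [2]].
Insert 5: appended to row 1. P = [[1, 4, 5], [2]].
Insert 3: 3 bumps 4 from row 1; 4 appends to row 2. P = [[1, 3, 5], [2, 4]].
Insert 6: appended to row 1. P = [[1, 3, 5, 6], [2, 4]].

So P = [[1, 3, 5, 6], [2, 4]].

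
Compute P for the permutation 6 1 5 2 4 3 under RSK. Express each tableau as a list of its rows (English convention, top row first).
P = [[1, 2, 3], [4], [5], [6]]

Insert 6: appended to row 1. P = [[6]].
Insert 1: 1 bumps 6 from row 1; 6 starts row 2. P = [[1], [6]].
Insert 5: appended to row 1. P = [[1, 5], [6]].
Insert 2: 2 bumps 5 from row 1; 5 bumps 6 from row 2; 6 starts row 3. P = [[1, 2], [5], [6]].
Insert 4: appended to row 1. P = [[1, 2, 4], [5], [6]].
Insert 3: 3 bumps 4 from row 1; 4 bumps 5 from row 2; 5 bumps 6 from row 3; 6 starts row 4. P = [[1, 2, 3], [4], [5], [6]].

So P = [[1, 2, 3], [4], [5], [6]].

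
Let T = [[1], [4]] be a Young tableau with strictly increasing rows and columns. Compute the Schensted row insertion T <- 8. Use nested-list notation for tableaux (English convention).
8 is larger than every entry of row 1, so it is appended to row 1. The new tableau is [[1, 8], [4]].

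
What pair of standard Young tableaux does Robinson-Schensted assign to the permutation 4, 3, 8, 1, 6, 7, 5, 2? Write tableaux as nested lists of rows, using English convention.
P = [[1, 2, 7], [3, 5], [4, 6], [8]], Q = [[1, 3, 6], [2, 5], [4, 7], [8]]

Insert each entry of the permutation into P by Schensted row insertion, recording in Q the position of each new cell.

Insert 4: appended to row 1. P = [[4]].
Insert 3: 3 bumps 4 from row 1; 4 starts row 2. P = [[3], [4]].
Insert 8: appended to row 1. P = [[3, 8], [4]].
Insert 1: 1 bumps 3 from row 1; 3 bumps 4 from row 2; 4 starts row 3. P = [[1, 8], [3], [4]].
Insert 6: 6 bumps 8 from row 1; 8 appends to row 2. P = [[1, 6], [3, 8], [4]].
Insert 7: appended to row 1. P = [[1, 6, 7], [3, 8], [4]].
Insert 5: 5 bumps 6 from row 1; 6 bumps 8 from row 2; 8 appends to row 3. P = [[1, 5, 7], [3, 6], [4, 8]].
Insert 2: 2 bumps 5 from row 1; 5 bumps 6 from row 2; 6 bumps 8 from row 3; 8 starts row 4. P = [[1, 2, 7], [3, 5], [4, 6], [8]].

So P = [[1, 2, 7], [3, 5], [4, 6], [8]], Q = [[1, 3, 6], [2, 5], [4, 7], [8]].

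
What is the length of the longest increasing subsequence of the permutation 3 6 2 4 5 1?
3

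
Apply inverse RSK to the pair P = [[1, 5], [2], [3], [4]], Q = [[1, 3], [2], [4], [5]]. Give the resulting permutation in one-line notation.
Reverse RSK: for i = n, n-1, ..., 1, locate i in Q, remove the corresponding corner cell from P, and reverse-bump its entry up through P; the value ejected from row 1 is w(i).

So w = 4 3 5 2 1.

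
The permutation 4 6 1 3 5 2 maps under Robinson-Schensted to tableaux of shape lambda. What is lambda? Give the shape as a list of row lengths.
Row-insert each entry into an empty tableau.

After inserting 4: P = [[4]].
After inserting 6: P = [[4, 6]].
After inserting 1: P = [[1, 6], [4]].
After inserting 3: P = [[1, 3], [4, 6]].
After inserting 5: P = [[1, 3, 5], [4, 6]].
After inserting 2: P = [[1, 2, 5], [3, 6], [4]].

The final insertion tableau P = [[1, 2, 5], [3, 6], [4]] has shape [3, 2, 1].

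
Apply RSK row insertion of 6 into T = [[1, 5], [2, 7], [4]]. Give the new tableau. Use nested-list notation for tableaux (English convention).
6 is larger than every entry of row 1, so it is appended to row 1. The new tableau is [[1, 5, 6], [2, 7], [4]].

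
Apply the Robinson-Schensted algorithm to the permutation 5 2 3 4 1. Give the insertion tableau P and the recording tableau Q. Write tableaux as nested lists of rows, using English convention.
Insert each entry of the permutation into P by Schensted row insertion, recording in Q the position of each new cell.

Insert 5: appended to row 1. P = [[5]].
Insert 2: 2 bumps 5 from row 1; 5 starts row 2. P = [[2], [5]].
Insert 3: appended to row 1. P = [[2, 3], [5]].
Insert 4: appended to row 1. P = [[2, 3, 4], [5]].
Insert 1: 1 bumps 2 from row 1; 2 bumps 5 from row 2; 5 starts row 3. P = [[1, 3, 4], [2], [5]].

So P = [[1, 3, 4], [2], [5]], Q = [[1, 3, 4], [2], [5]].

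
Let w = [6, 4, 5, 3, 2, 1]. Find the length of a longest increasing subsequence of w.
2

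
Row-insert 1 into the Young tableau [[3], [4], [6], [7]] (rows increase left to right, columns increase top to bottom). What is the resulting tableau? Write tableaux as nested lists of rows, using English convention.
In row 1, 1 replaces 3 (the leftmost entry greater than 1); 3 is bumped to row 2. In row 2, 3 replaces 4 (the leftmost entry greater than 3); 4 is bumped to row 3. In row 3, 4 replaces 6 (the leftmost entry greater than 4); 6 is bumped to row 4. In row 4, 6 replaces 7 (the leftmost entry greater than 6); 7 is bumped to row 5. 7 starts a new row 5. The new tableau is [[1], [3], [4], [6], [7]].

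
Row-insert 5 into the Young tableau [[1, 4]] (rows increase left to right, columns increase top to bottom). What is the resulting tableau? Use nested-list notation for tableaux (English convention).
5 is larger than every entry of row 1, so it is appended to row 1. The new tableau is [[1, 4, 5]].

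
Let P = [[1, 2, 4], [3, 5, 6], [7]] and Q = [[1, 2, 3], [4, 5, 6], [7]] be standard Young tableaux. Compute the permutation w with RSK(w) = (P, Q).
3 5 7 1 2 6 4

Reverse the RSK construction: for i from n down to 1, find the cell of Q containing i, remove the entry at that cell from P, and reverse-bump it up through P; the value ejected from row 1 is w(i).

Step i=7: Q has 7 at row 3, column 1; remove 7 from row 3 of P and reverse-bump: 7 enters row 2 and ejects 6; 6 enters row 1 and ejects 4. So w(7) = 4. P is now [[1, 2, 6], [3, 5, 7]].
Step i=6: Q has 6 at row 2, column 3; remove 7 from row 2 of P and reverse-bump: 7 enters row 1 and ejects 6. So w(6) = 6. P is now [[1, 2, 7], [3, 5]].
Step i=5: Q has 5 at row 2, column 2; remove 5 from row 2 of P and reverse-bump: 5 enters row 1 and ejects 2. So w(5) = 2. P is now [[1, 5, 7], [3]].
Step i=4: Q has 4 at row 2, column 1; remove 3 from row 2 of P and reverse-bump: 3 enters row 1 and ejects 1. So w(4) = 1. P is now [[3, 5, 7]].
Step i=3: Q has 3 at row 1, column 3; remove that cell from P, ejecting 7. So w(3) = 7. P is now [[3, 5]].
Step i=2: Q has 2 at row 1, column 2; remove that cell from P, ejecting 5. So w(2) = 5. P is now [[3]].
Step i=1: Q has 1 at row 1, column 1; remove that cell from P, ejecting 3. So w(1) = 3. P is now [].

So w = 3 5 7 1 2 6 4.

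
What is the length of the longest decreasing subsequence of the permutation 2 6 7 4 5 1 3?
3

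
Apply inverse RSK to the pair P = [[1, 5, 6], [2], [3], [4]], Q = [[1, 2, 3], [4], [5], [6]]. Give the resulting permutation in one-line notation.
4 5 6 3 2 1

Reverse the RSK construction: for i from n down to 1, find the cell of Q containing i, remove the entry at that cell from P, and reverse-bump it up through P; the value ejected from row 1 is w(i).

Step i=6: Q has 6 at row 4, column 1; remove 4 from row 4 of P and reverse-bump: 4 enters row 3 and ejects 3; 3 enters row 2 and ejects 2; 2 enters row 1 and ejects 1. So w(6) = 1. P is now [[2, 5, 6], [3], [4]].
Step i=5: Q has 5 at row 3, column 1; remove 4 from row 3 of P and reverse-bump: 4 enters row 2 and ejects 3; 3 enters row 1 and ejects 2. So w(5) = 2. P is now [[3, 5, 6], [4]].
Step i=4: Q has 4 at row 2, column 1; remove 4 from row 2 of P and reverse-bump: 4 enters row 1 and ejects 3. So w(4) = 3. P is now [[4, 5, 6]].
Step i=3: Q has 3 at row 1, column 3; remove that cell from P, ejecting 6. So w(3) = 6. P is now [[4, 5]].
Step i=2: Q has 2 at row 1, column 2; remove that cell from P, ejecting 5. So w(2) = 5. P is now [[4]].
Step i=1: Q has 1 at row 1, column 1; remove that cell from P, ejecting 4. So w(1) = 4. P is now [].

So w = 4 5 6 3 2 1.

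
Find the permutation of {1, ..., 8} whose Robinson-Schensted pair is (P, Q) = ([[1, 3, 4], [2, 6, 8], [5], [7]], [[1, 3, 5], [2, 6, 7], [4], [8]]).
7 5 6 2 8 3 4 1

Reverse RSK: for i = n, n-1, ..., 1, locate i in Q, remove the corresponding corner cell from P, and reverse-bump its entry up through P; the value ejected from row 1 is w(i).

So w = 7 5 6 2 8 3 4 1.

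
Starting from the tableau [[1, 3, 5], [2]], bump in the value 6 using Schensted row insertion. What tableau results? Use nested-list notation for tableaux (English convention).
[[1, 3, 5, 6], [2]]

6 is larger than every entry of row 1, so it is appended to row 1. The new tableau is [[1, 3, 5, 6], [2]].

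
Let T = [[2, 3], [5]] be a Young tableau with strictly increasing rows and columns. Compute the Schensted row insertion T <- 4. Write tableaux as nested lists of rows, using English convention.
[[2, 3, 4], [5]]

4 is larger than every entry of row 1, so it is appended to row 1. The new tableau is [[2, 3, 4], [5]].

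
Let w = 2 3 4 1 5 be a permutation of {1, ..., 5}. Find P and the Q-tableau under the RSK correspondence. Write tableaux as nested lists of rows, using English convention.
P = [[1, 3, 4, 5], [2]], Q = [[1, 2, 3, 5], [4]]

Insert each entry of the permutation into P by Schensted row insertion, recording in Q the position of each new cell.

Insert 2: appended to row 1. P = [[2]].
Insert 3: appended to row 1. P = [[2, 3]].
Insert 4: appended to row 1. P = [[2, 3, 4]].
Insert 1: 1 bumps 2 from row 1; 2 starts row 2. P = [[1, 3, 4], [2]].
Insert 5: appended to row 1. P = [[1, 3, 4, 5], [2]].

So P = [[1, 3, 4, 5], [2]], Q = [[1, 2, 3, 5], [4]].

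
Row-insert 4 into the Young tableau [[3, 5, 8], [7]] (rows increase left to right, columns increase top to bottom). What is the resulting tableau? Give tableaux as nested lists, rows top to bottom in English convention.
[[3, 4, 8], [5], [7]]

In row 1, 4 replaces 5 (the leftmost entry greater than 4); 5 is bumped to row 2. In row 2, 5 replaces 7 (the leftmost entry greater than 5); 7 is bumped to row 3. 7 starts a new row 3. The new tableau is [[3, 4, 8], [5], [7]].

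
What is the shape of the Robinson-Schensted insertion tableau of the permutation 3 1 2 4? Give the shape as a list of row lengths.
Row-insert each entry into an empty tableau.

After inserting 3: P = [[3]].
After inserting 1: P = [[1], [3]].
After inserting 2: P = [[1, 2], [3]].
After inserting 4: P = [[1, 2, 4], [3]].

The final insertion tableau P = [[1, 2, 4], [3]] has shape [3, 1].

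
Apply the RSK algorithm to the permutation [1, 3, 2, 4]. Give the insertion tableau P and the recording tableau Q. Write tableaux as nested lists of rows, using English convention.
Insert each entry of the permutation into P by Schensted row insertion, recording in Q the position of each new cell.

Insert 1: appended to row 1. P = [[1]].
Insert 3: appended to row 1. P = [[1, 3]].
Insert 2: 2 bumps 3 from row 1; 3 starts row 2. P = [[1, 2], [3]].
Insert 4: appended to row 1. P = [[1, 2, 4], [3]].

So P = [[1, 2, 4], [3]], Q = [[1, 2, 4], [3]].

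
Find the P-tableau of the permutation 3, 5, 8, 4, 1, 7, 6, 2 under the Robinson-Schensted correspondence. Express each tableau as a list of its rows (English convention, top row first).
Insert 3: appended to row 1. P = [[3]].
Insert 5: appended to row 1. P = [[3, 5]].
Insert 8: appended to row 1. P = [[3, 5, 8]].
Insert 4: 4 bumps 5 from row 1; 5 starts row 2. P = [[3, 4, 8], [5]].
Insert 1: 1 bumps 3 from row 1; 3 bumps 5 from row 2; 5 starts row 3. P = [[1, 4, 8], [3], [5]].
Insert 7: 7 bumps 8 from row 1; 8 appends to row 2. P = [[1, 4, 7], [3, 8], [5]].
Insert 6: 6 bumps 7 from row 1; 7 bumps 8 from row 2; 8 appends to row 3. P = [[1, 4, 6], [3, 7], [5, 8]].
Insert 2: 2 bumps 4 from row 1; 4 bumps 7 from row 2; 7 bumps 8 from row 3; 8 starts row 4. P = [[1, 2, 6], [3, 4], [5, 7], [8]].

So P = [[1, 2, 6], [3, 4], [5, 7], [8]].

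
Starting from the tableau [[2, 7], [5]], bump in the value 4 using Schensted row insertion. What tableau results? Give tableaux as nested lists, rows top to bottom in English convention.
In row 1, 4 replaces 7 (the leftmost entry greater than 4); 7 is bumped to row 2. 7 is appended to row 2. The new tableau is [[2, 4], [5, 7]].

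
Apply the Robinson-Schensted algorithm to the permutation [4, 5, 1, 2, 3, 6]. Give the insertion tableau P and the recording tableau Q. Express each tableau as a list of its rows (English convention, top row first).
P = [[1, 2, 3, 6], [4, 5]], Q = [[1, 2, 5, 6], [3, 4]]

Insert each entry of the permutation into P by Schensted row insertion, recording in Q the position of each new cell.

Insert 4: appended to row 1. P = [[4]].
Insert 5: appended to row 1. P = [[4, 5]].
Insert 1: 1 bumps 4 from row 1; 4 starts row 2. P = [[1, 5], [4]].
Insert 2: 2 bumps 5 from row 1; 5 appends to row 2. P = [[1, 2], [4, 5]].
Insert 3: appended to row 1. P = [[1, 2, 3], [4, 5]].
Insert 6: appended to row 1. P = [[1, 2, 3, 6], [4, 5]].

So P = [[1, 2, 3, 6], [4, 5]], Q = [[1, 2, 5, 6], [3, 4]].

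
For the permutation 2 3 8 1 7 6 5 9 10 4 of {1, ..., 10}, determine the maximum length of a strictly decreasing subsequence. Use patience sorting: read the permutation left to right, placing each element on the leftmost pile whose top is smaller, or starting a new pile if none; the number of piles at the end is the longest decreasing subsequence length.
5

2: new pile. tops = [2]
3: onto pile 1 (replacing 2). tops = [3]
8: onto pile 1 (replacing 3). tops = [8]
1: new pile. tops = [8, 1]
7: onto pile 2 (replacing 1). tops = [8, 7]
6: new pile. tops = [8, 7, 6]
5: new pile. tops = [8, 7, 6, 5]
9: onto pile 1 (replacing 8). tops = [9, 7, 6, 5]
10: onto pile 1 (replacing 9). tops = [10, 7, 6, 5]
4: new pile. tops = [10, 7, 6, 5, 4]

5 piles, so the longest decreasing subsequence has length 5.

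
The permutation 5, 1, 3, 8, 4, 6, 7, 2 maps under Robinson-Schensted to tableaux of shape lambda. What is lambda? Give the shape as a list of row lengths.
[5, 2, 1]

Row-insert each entry into an empty tableau.

After inserting 5: P = [[5]].
After inserting 1: P = [[1], [5]].
After inserting 3: P = [[1, 3], [5]].
After inserting 8: P = [[1, 3, 8], [5]].
After inserting 4: P = [[1, 3, 4], [5, 8]].
After inserting 6: P = [[1, 3, 4, 6], [5, 8]].
After inserting 7: P = [[1, 3, 4, 6, 7], [5, 8]].
After inserting 2: P = [[1, 2, 4, 6, 7], [3, 8], [5]].

The final insertion tableau P = [[1, 2, 4, 6, 7], [3, 8], [5]] has shape [5, 2, 1].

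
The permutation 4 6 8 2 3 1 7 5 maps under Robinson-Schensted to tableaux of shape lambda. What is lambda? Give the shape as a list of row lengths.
[3, 3, 2]

Row-insert each entry into an empty tableau.

After inserting 4: P = [[4]].
After inserting 6: P = [[4, 6]].
After inserting 8: P = [[4, 6, 8]].
After inserting 2: P = [[2, 6, 8], [4]].
After inserting 3: P = [[2, 3, 8], [4, 6]].
After inserting 1: P = [[1, 3, 8], [2, 6], [4]].
After inserting 7: P = [[1, 3, 7], [2, 6, 8], [4]].
After inserting 5: P = [[1, 3, 5], [2, 6, 7], [4, 8]].

The final insertion tableau P = [[1, 3, 5], [2, 6, 7], [4, 8]] has shape [3, 3, 2].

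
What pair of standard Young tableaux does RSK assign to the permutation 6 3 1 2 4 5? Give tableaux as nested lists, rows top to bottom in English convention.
P = [[1, 2, 4, 5], [3], [6]], Q = [[1, 4, 5, 6], [2], [3]]

Insert each entry of the permutation into P by Schensted row insertion, recording in Q the position of each new cell.

Insert 6: appended to row 1. P = [[6]].
Insert 3: 3 bumps 6 from row 1; 6 starts row 2. P = [[3], [6]].
Insert 1: 1 bumps 3 from row 1; 3 bumps 6 from row 2; 6 starts row 3. P = [[1], [3], [6]].
Insert 2: appended to row 1. P = [[1, 2], [3], [6]].
Insert 4: appended to row 1. P = [[1, 2, 4], [3], [6]].
Insert 5: appended to row 1. P = [[1, 2, 4, 5], [3], [6]].

So P = [[1, 2, 4, 5], [3], [6]], Q = [[1, 4, 5, 6], [2], [3]].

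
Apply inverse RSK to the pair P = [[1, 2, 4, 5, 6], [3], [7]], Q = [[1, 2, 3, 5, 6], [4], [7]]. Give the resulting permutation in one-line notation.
1 3 7 4 5 6 2

Reverse the RSK construction: for i from n down to 1, find the cell of Q containing i, remove the entry at that cell from P, and reverse-bump it up through P; the value ejected from row 1 is w(i).

Step i=7: Q has 7 at row 3, column 1; remove 7 from row 3 of P and reverse-bump: 7 enters row 2 and ejects 3; 3 enters row 1 and ejects 2. So w(7) = 2. P is now [[1, 3, 4, 5, 6], [7]].
Step i=6: Q has 6 at row 1, column 5; remove that cell from P, ejecting 6. So w(6) = 6. P is now [[1, 3, 4, 5], [7]].
Step i=5: Q has 5 at row 1, column 4; remove that cell from P, ejecting 5. So w(5) = 5. P is now [[1, 3, 4], [7]].
Step i=4: Q has 4 at row 2, column 1; remove 7 from row 2 of P and reverse-bump: 7 enters row 1 and ejects 4. So w(4) = 4. P is now [[1, 3, 7]].
Step i=3: Q has 3 at row 1, column 3; remove that cell from P, ejecting 7. So w(3) = 7. P is now [[1, 3]].
Step i=2: Q has 2 at row 1, column 2; remove that cell from P, ejecting 3. So w(2) = 3. P is now [[1]].
Step i=1: Q has 1 at row 1, column 1; remove that cell from P, ejecting 1. So w(1) = 1. P is now [].

So w = 1 3 7 4 5 6 2.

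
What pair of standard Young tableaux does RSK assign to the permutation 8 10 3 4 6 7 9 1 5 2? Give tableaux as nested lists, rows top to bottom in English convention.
Insert each entry of the permutation into P by Schensted row insertion, recording in Q the position of each new cell.

Insert 8: appended to row 1. P = [[8]].
Insert 10: appended to row 1. P = [[8, 10]].
Insert 3: 3 bumps 8 from row 1; 8 starts row 2. P = [[3, 10], [8]].
Insert 4: 4 bumps 10 from row 1; 10 appends to row 2. P = [[3, 4], [8, 10]].
Insert 6: appended to row 1. P = [[3, 4, 6], [8, 10]].
Insert 7: appended to row 1. P = [[3, 4, 6, 7], [8, 10]].
Insert 9: appended to row 1. P = [[3, 4, 6, 7, 9], [8, 10]].
Insert 1: 1 bumps 3 from row 1; 3 bumps 8 from row 2; 8 starts row 3. P = [[1, 4, 6, 7, 9], [3, 10], [8]].
Insert 5: 5 bumps 6 from row 1; 6 bumps 10 from row 2; 10 appends to row 3. P = [[1, 4, 5, 7, 9], [3, 6], [8, 10]].
Insert 2: 2 bumps 4 from row 1; 4 bumps 6 from row 2; 6 bumps 8 from row 3; 8 starts row 4. P = [[1, 2, 5, 7, 9], [3, 4], [6, 10], [8]].

So P = [[1, 2, 5, 7, 9], [3, 4], [6, 10], [8]], Q = [[1, 2, 5, 6, 7], [3, 4], [8, 9], [10]].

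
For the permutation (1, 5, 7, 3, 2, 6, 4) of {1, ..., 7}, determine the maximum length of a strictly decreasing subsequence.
3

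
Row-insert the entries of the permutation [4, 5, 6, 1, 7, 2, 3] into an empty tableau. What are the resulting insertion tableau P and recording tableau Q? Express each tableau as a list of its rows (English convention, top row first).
Insert each entry of the permutation into P by Schensted row insertion, recording in Q the position of each new cell.

Insert 4: appended to row 1. P = [[4]].
Insert 5: appended to row 1. P = [[4, 5]].
Insert 6: appended to row 1. P = [[4, 5, 6]].
Insert 1: 1 bumps 4 from row 1; 4 starts row 2. P = [[1, 5, 6], [4]].
Insert 7: appended to row 1. P = [[1, 5, 6, 7], [4]].
Insert 2: 2 bumps 5 from row 1; 5 appends to row 2. P = [[1, 2, 6, 7], [4, 5]].
Insert 3: 3 bumps 6 from row 1; 6 appends to row 2. P = [[1, 2, 3, 7], [4, 5, 6]].

So P = [[1, 2, 3, 7], [4, 5, 6]], Q = [[1, 2, 3, 5], [4, 6, 7]].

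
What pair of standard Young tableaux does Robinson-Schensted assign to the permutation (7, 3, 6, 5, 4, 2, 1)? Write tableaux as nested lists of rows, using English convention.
P = [[1, 4], [2], [3], [5], [6], [7]], Q = [[1, 3], [2], [4], [5], [6], [7]]

Insert each entry of the permutation into P by Schensted row insertion, recording in Q the position of each new cell.

Insert 7: appended to row 1. P = [[7]].
Insert 3: 3 bumps 7 from row 1; 7 starts row 2. P = [[3], [7]].
Insert 6: appended to row 1. P = [[3, 6], [7]].
Insert 5: 5 bumps 6 from row 1; 6 bumps 7 from row 2; 7 starts row 3. P = [[3, 5], [6], [7]].
Insert 4: 4 bumps 5 from row 1; 5 bumps 6 from row 2; 6 bumps 7 from row 3; 7 starts row 4. P = [[3, 4], [5], [6], [7]].
Insert 2: 2 bumps 3 from row 1; 3 bumps 5 from row 2; 5 bumps 6 from row 3; 6 bumps 7 from row 4; 7 starts row 5. P = [[2, 4], [3], [5], [6], [7]].
Insert 1: 1 bumps 2 from row 1; 2 bumps 3 from row 2; 3 bumps 5 from row 3; 5 bumps 6 from row 4; 6 bumps 7 from row 5; 7 starts row 6. P = [[1, 4], [2], [3], [5], [6], [7]].

So P = [[1, 4], [2], [3], [5], [6], [7]], Q = [[1, 3], [2], [4], [5], [6], [7]].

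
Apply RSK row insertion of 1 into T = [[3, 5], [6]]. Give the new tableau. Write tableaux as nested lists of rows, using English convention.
[[1, 5], [3], [6]]

In row 1, 1 replaces 3 (the leftmost entry greater than 1); 3 is bumped to row 2. In row 2, 3 replaces 6 (the leftmost entry greater than 3); 6 is bumped to row 3. 6 starts a new row 3. The new tableau is [[1, 5], [3], [6]].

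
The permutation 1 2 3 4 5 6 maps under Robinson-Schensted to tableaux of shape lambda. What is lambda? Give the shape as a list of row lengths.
[6]

RSK row insertion gives P = [[1, 2, 3, 4, 5, 6]], which has shape [6].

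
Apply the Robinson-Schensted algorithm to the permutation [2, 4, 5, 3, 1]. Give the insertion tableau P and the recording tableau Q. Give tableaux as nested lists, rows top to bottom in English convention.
Insert each entry of the permutation into P by Schensted row insertion, recording in Q the position of each new cell.

Insert 2: appended to row 1. P = [[2]].
Insert 4: appended to row 1. P = [[2, 4]].
Insert 5: appended to row 1. P = [[2, 4, 5]].
Insert 3: 3 bumps 4 from row 1; 4 starts row 2. P = [[2, 3, 5], [4]].
Insert 1: 1 bumps 2 from row 1; 2 bumps 4 from row 2; 4 starts row 3. P = [[1, 3, 5], [2], [4]].

So P = [[1, 3, 5], [2], [4]], Q = [[1, 2, 3], [4], [5]].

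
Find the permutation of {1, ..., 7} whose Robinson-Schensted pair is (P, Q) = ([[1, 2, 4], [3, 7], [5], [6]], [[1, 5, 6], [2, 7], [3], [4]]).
6 5 3 1 2 7 4

Reverse the RSK construction: for i from n down to 1, find the cell of Q containing i, remove the entry at that cell from P, and reverse-bump it up through P; the value ejected from row 1 is w(i).

Step i=7: Q has 7 at row 2, column 2; remove 7 from row 2 of P and reverse-bump: 7 enters row 1 and ejects 4. So w(7) = 4. P is now [[1, 2, 7], [3], [5], [6]].
Step i=6: Q has 6 at row 1, column 3; remove that cell from P, ejecting 7. So w(6) = 7. P is now [[1, 2], [3], [5], [6]].
Step i=5: Q has 5 at row 1, column 2; remove that cell from P, ejecting 2. So w(5) = 2. P is now [[1], [3], [5], [6]].
Step i=4: Q has 4 at row 4, column 1; remove 6 from row 4 of P and reverse-bump: 6 enters row 3 and ejects 5; 5 enters row 2 and ejects 3; 3 enters row 1 and ejects 1. So w(4) = 1. P is now [[3], [5], [6]].
Step i=3: Q has 3 at row 3, column 1; remove 6 from row 3 of P and reverse-bump: 6 enters row 2 and ejects 5; 5 enters row 1 and ejects 3. So w(3) = 3. P is now [[5], [6]].
Step i=2: Q has 2 at row 2, column 1; remove 6 from row 2 of P and reverse-bump: 6 enters row 1 and ejects 5. So w(2) = 5. P is now [[6]].
Step i=1: Q has 1 at row 1, column 1; remove that cell from P, ejecting 6. So w(1) = 6. P is now [].

So w = 6 5 3 1 2 7 4.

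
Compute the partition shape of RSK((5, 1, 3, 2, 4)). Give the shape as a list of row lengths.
[3, 1, 1]

Row-insert each entry into an empty tableau.

After inserting 5: P = [[5]].
After inserting 1: P = [[1], [5]].
After inserting 3: P = [[1, 3], [5]].
After inserting 2: P = [[1, 2], [3], [5]].
After inserting 4: P = [[1, 2, 4], [3], [5]].

The final insertion tableau P = [[1, 2, 4], [3], [5]] has shape [3, 1, 1].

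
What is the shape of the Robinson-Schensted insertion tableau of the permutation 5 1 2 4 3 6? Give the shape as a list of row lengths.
[4, 1, 1]

RSK row insertion gives P = [[1, 2, 3, 6], [4], [5]], which has shape [4, 1, 1].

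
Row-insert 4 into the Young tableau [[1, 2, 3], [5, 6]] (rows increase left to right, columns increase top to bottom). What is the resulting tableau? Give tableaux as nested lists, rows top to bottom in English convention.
[[1, 2, 3, 4], [5, 6]]

4 is larger than every entry of row 1, so it is appended to row 1. The new tableau is [[1, 2, 3, 4], [5, 6]].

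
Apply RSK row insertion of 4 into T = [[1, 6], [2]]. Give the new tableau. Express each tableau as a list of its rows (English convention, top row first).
In row 1, 4 replaces 6 (the leftmost entry greater than 4); 6 is bumped to row 2. 6 is appended to row 2. The new tableau is [[1, 4], [2, 6]].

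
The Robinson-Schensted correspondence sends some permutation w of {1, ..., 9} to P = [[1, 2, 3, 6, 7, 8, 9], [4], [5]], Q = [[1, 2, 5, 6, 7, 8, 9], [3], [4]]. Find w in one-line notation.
1 5 4 2 3 6 7 8 9

Reverse the RSK construction: for i from n down to 1, find the cell of Q containing i, remove the entry at that cell from P, and reverse-bump it up through P; the value ejected from row 1 is w(i).

Step i=9: Q has 9 at row 1, column 7; remove that cell from P, ejecting 9. So w(9) = 9. P is now [[1, 2, 3, 6, 7, 8], [4], [5]].
Step i=8: Q has 8 at row 1, column 6; remove that cell from P, ejecting 8. So w(8) = 8. P is now [[1, 2, 3, 6, 7], [4], [5]].
Step i=7: Q has 7 at row 1, column 5; remove that cell from P, ejecting 7. So w(7) = 7. P is now [[1, 2, 3, 6], [4], [5]].
Step i=6: Q has 6 at row 1, column 4; remove that cell from P, ejecting 6. So w(6) = 6. P is now [[1, 2, 3], [4], [5]].
Step i=5: Q has 5 at row 1, column 3; remove that cell from P, ejecting 3. So w(5) = 3. P is now [[1, 2], [4], [5]].
Step i=4: Q has 4 at row 3, column 1; remove 5 from row 3 of P and reverse-bump: 5 enters row 2 and ejects 4; 4 enters row 1 and ejects 2. So w(4) = 2. P is now [[1, 4], [5]].
Step i=3: Q has 3 at row 2, column 1; remove 5 from row 2 of P and reverse-bump: 5 enters row 1 and ejects 4. So w(3) = 4. P is now [[1, 5]].
Step i=2: Q has 2 at row 1, column 2; remove that cell from P, ejecting 5. So w(2) = 5. P is now [[1]].
Step i=1: Q has 1 at row 1, column 1; remove that cell from P, ejecting 1. So w(1) = 1. P is now [].

So w = 1 5 4 2 3 6 7 8 9.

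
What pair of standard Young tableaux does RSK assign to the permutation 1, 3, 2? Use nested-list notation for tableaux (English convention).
Insert each entry of the permutation into P by Schensted row insertion, recording in Q the position of each new cell.

Insert 1: appended to row 1. P = [[1]].
Insert 3: appended to row 1. P = [[1, 3]].
Insert 2: 2 bumps 3 from row 1; 3 starts row 2. P = [[1, 2], [3]].

So P = [[1, 2], [3]], Q = [[1, 2], [3]].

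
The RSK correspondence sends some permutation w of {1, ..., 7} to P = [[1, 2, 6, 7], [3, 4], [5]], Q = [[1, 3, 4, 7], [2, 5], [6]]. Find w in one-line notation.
Reverse RSK: for i = n, n-1, ..., 1, locate i in Q, remove the corresponding corner cell from P, and reverse-bump its entry up through P; the value ejected from row 1 is w(i).

So w = 3 1 5 6 4 2 7.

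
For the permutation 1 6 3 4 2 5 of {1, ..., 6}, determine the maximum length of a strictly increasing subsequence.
4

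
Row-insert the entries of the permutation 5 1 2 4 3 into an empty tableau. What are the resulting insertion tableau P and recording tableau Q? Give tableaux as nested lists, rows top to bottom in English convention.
P = [[1, 2, 3], [4], [5]], Q = [[1, 3, 4], [2], [5]]

Insert each entry of the permutation into P by Schensted row insertion, recording in Q the position of each new cell.

Insert 5: appended to row 1. P = [[5]].
Insert 1: 1 bumps 5 from row 1; 5 starts row 2. P = [[1], [5]].
Insert 2: appended to row 1. P = [[1, 2], [5]].
Insert 4: appended to row 1. P = [[1, 2, 4], [5]].
Insert 3: 3 bumps 4 from row 1; 4 bumps 5 from row 2; 5 starts row 3. P = [[1, 2, 3], [4], [5]].

So P = [[1, 2, 3], [4], [5]], Q = [[1, 3, 4], [2], [5]].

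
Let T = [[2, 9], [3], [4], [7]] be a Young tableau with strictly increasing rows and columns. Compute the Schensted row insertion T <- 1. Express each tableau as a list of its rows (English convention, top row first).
[[1, 9], [2], [3], [4], [7]]

In row 1, 1 replaces 2 (the leftmost entry greater than 1); 2 is bumped to row 2. In row 2, 2 replaces 3 (the leftmost entry greater than 2); 3 is bumped to row 3. In row 3, 3 replaces 4 (the leftmost entry greater than 3); 4 is bumped to row 4. In row 4, 4 replaces 7 (the leftmost entry greater than 4); 7 is bumped to row 5. 7 starts a new row 5. The new tableau is [[1, 9], [2], [3], [4], [7]].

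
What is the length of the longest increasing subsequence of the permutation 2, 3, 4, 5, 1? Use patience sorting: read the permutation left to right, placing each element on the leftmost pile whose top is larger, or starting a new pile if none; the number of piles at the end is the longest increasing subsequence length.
2: new pile. tops = [2]
3: new pile. tops = [2, 3]
4: new pile. tops = [2, 3, 4]
5: new pile. tops = [2, 3, 4, 5]
1: onto pile 1 (replacing 2). tops = [1, 3, 4, 5]

4 piles, so the longest increasing subsequence has length 4.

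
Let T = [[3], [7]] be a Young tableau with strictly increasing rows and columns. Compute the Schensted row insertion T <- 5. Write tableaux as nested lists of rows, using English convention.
5 is larger than every entry of row 1, so it is appended to row 1. The new tableau is [[3, 5], [7]].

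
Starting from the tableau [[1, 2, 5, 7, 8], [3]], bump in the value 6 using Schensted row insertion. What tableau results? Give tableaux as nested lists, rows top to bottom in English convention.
In row 1, 6 replaces 7 (the leftmost entry greater than 6); 7 is bumped to row 2. 7 is appended to row 2. The new tableau is [[1, 2, 5, 6, 8], [3, 7]].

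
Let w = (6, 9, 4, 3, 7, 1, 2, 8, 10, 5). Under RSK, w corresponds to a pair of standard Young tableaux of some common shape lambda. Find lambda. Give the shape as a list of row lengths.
[4, 3, 2, 1]

Row-insert each entry into an empty tableau.

After inserting 6: P = [[6]].
After inserting 9: P = [[6, 9]].
After inserting 4: P = [[4, 9], [6]].
After inserting 3: P = [[3, 9], [4], [6]].
After inserting 7: P = [[3, 7], [4, 9], [6]].
After inserting 1: P = [[1, 7], [3, 9], [4], [6]].
After inserting 2: P = [[1, 2], [3, 7], [4, 9], [6]].
After inserting 8: P = [[1, 2, 8], [3, 7], [4, 9], [6]].
After inserting 10: P = [[1, 2, 8, 10], [3, 7], [4, 9], [6]].
After inserting 5: P = [[1, 2, 5, 10], [3, 7, 8], [4, 9], [6]].

The final insertion tableau P = [[1, 2, 5, 10], [3, 7, 8], [4, 9], [6]] has shape [4, 3, 2, 1].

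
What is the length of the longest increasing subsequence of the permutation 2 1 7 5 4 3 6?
3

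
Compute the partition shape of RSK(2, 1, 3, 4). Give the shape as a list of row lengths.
[3, 1]

Row-insert each entry into an empty tableau.

After inserting 2: P = [[2]].
After inserting 1: P = [[1], [2]].
After inserting 3: P = [[1, 3], [2]].
After inserting 4: P = [[1, 3, 4], [2]].

The final insertion tableau P = [[1, 3, 4], [2]] has shape [3, 1].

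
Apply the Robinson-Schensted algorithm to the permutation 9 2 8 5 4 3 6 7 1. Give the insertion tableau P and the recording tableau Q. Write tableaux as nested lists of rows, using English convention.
Insert each entry of the permutation into P by Schensted row insertion, recording in Q the position of each new cell.

Insert 9: appended to row 1. P = [[9]].
Insert 2: 2 bumps 9 from row 1; 9 starts row 2. P = [[2], [9]].
Insert 8: appended to row 1. P = [[2, 8], [9]].
Insert 5: 5 bumps 8 from row 1; 8 bumps 9 from row 2; 9 starts row 3. P = [[2, 5], [8], [9]].
Insert 4: 4 bumps 5 from row 1; 5 bumps 8 from row 2; 8 bumps 9 from row 3; 9 starts row 4. P = [[2, 4], [5], [8], [9]].
Insert 3: 3 bumps 4 from row 1; 4 bumps 5 from row 2; 5 bumps 8 from row 3; 8 bumps 9 from row 4; 9 starts row 5. P = [[2, 3], [4], [5], [8], [9]].
Insert 6: appended to row 1. P = [[2, 3, 6], [4], [5], [8], [9]].
Insert 7: appended to row 1. P = [[2, 3, 6, 7], [4], [5], [8], [9]].
Insert 1: 1 bumps 2 from row 1; 2 bumps 4 from row 2; 4 bumps 5 from row 3; 5 bumps 8 from row 4; 8 bumps 9 from row 5; 9 starts row 6. P = [[1, 3, 6, 7], [2], [4], [5], [8], [9]].

So P = [[1, 3, 6, 7], [2], [4], [5], [8], [9]], Q = [[1, 3, 7, 8], [2], [4], [5], [6], [9]].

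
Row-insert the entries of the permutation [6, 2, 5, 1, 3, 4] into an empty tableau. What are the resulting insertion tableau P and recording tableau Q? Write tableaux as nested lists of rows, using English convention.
P = [[1, 3, 4], [2, 5], [6]], Q = [[1, 3, 6], [2, 5], [4]]

Insert each entry of the permutation into P by Schensted row insertion, recording in Q the position of each new cell.

After inserting 6: P = [[6]].
After inserting 2: P = [[2], [6]].
After inserting 5: P = [[2, 5], [6]].
After inserting 1: P = [[1, 5], [2], [6]].
After inserting 3: P = [[1, 3], [2, 5], [6]].
After inserting 4: P = [[1, 3, 4], [2, 5], [6]].

So P = [[1, 3, 4], [2, 5], [6]], Q = [[1, 3, 6], [2, 5], [4]].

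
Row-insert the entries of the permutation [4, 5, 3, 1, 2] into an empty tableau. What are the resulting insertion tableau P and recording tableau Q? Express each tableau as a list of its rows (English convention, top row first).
P = [[1, 2], [3, 5], [4]], Q = [[1, 2], [3, 5], [4]]

Insert each entry of the permutation into P by Schensted row insertion, recording in Q the position of each new cell.

After inserting 4: P = [[4]].
After inserting 5: P = [[4, 5]].
After inserting 3: P = [[3, 5], [4]].
After inserting 1: P = [[1, 5], [3], [4]].
After inserting 2: P = [[1, 2], [3, 5], [4]].

So P = [[1, 2], [3, 5], [4]], Q = [[1, 2], [3, 5], [4]].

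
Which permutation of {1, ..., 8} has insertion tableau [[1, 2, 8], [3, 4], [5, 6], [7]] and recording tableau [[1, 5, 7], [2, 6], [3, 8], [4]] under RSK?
Reverse the RSK construction: for i from n down to 1, find the cell of Q containing i, remove the entry at that cell from P, and reverse-bump it up through P; the value ejected from row 1 is w(i).

Step i=8: Q has 8 at row 3, column 2; remove 6 from row 3 of P and reverse-bump: 6 enters row 2 and ejects 4; 4 enters row 1 and ejects 2. So w(8) = 2. P is now [[1, 4, 8], [3, 6], [5], [7]].
Step i=7: Q has 7 at row 1, column 3; remove that cell from P, ejecting 8. So w(7) = 8. P is now [[1, 4], [3, 6], [5], [7]].
Step i=6: Q has 6 at row 2, column 2; remove 6 from row 2 of P and reverse-bump: 6 enters row 1 and ejects 4. So w(6) = 4. P is now [[1, 6], [3], [5], [7]].
Step i=5: Q has 5 at row 1, column 2; remove that cell from P, ejecting 6. So w(5) = 6. P is now [[1], [3], [5], [7]].
Step i=4: Q has 4 at row 4, column 1; remove 7 from row 4 of P and reverse-bump: 7 enters row 3 and ejects 5; 5 enters row 2 and ejects 3; 3 enters row 1 and ejects 1. So w(4) = 1. P is now [[3], [5], [7]].
Step i=3: Q has 3 at row 3, column 1; remove 7 from row 3 of P and reverse-bump: 7 enters row 2 and ejects 5; 5 enters row 1 and ejects 3. So w(3) = 3. P is now [[5], [7]].
Step i=2: Q has 2 at row 2, column 1; remove 7 from row 2 of P and reverse-bump: 7 enters row 1 and ejects 5. So w(2) = 5. P is now [[7]].
Step i=1: Q has 1 at row 1, column 1; remove that cell from P, ejecting 7. So w(1) = 7. P is now [].

So w = 7 5 3 1 6 4 8 2.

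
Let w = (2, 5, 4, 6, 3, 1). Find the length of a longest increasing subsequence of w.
3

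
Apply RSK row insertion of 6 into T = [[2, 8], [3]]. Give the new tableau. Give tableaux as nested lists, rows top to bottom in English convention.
[[2, 6], [3, 8]]

In row 1, 6 replaces 8 (the leftmost entry greater than 6); 8 is bumped to row 2. 8 is appended to row 2. The new tableau is [[2, 6], [3, 8]].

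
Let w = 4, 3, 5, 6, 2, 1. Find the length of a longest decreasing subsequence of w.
4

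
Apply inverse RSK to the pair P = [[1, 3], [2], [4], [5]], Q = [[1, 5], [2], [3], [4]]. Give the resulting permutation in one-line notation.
Reverse the RSK construction: for i from n down to 1, find the cell of Q containing i, remove the entry at that cell from P, and reverse-bump it up through P; the value ejected from row 1 is w(i).

Step i=5: Q has 5 at row 1, column 2; remove that cell from P, ejecting 3. So w(5) = 3. P is now [[1], [2], [4], [5]].
Step i=4: Q has 4 at row 4, column 1; remove 5 from row 4 of P and reverse-bump: 5 enters row 3 and ejects 4; 4 enters row 2 and ejects 2; 2 enters row 1 and ejects 1. So w(4) = 1. P is now [[2], [4], [5]].
Step i=3: Q has 3 at row 3, column 1; remove 5 from row 3 of P and reverse-bump: 5 enters row 2 and ejects 4; 4 enters row 1 and ejects 2. So w(3) = 2. P is now [[4], [5]].
Step i=2: Q has 2 at row 2, column 1; remove 5 from row 2 of P and reverse-bump: 5 enters row 1 and ejects 4. So w(2) = 4. P is now [[5]].
Step i=1: Q has 1 at row 1, column 1; remove that cell from P, ejecting 5. So w(1) = 5. P is now [].

So w = 5 4 2 1 3.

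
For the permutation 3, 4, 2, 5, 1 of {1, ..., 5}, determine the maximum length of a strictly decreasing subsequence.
3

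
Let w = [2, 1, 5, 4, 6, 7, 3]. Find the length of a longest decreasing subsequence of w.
3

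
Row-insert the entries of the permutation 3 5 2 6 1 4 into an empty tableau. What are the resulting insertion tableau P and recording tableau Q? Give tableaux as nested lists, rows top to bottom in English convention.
P = [[1, 4, 6], [2, 5], [3]], Q = [[1, 2, 4], [3, 6], [5]]

Insert each entry of the permutation into P by Schensted row insertion, recording in Q the position of each new cell.

Insert 3: appended to row 1. P = [[3]], Q = [[1]].
Insert 5: appended to row 1. P = [[3, 5]], Q = [[1, 2]].
Insert 2: 2 bumps 3 from row 1; 3 starts row 2. P = [[2, 5], [3]], Q = [[1, 2], [3]].
Insert 6: appended to row 1. P = [[2, 5, 6], [3]], Q = [[1, 2, 4], [3]].
Insert 1: 1 bumps 2 from row 1; 2 bumps 3 from row 2; 3 starts row 3. P = [[1, 5, 6], [2], [3]], Q = [[1, 2, 4], [3], [5]].
Insert 4: 4 bumps 5 from row 1; 5 appends to row 2. P = [[1, 4, 6], [2, 5], [3]], Q = [[1, 2, 4], [3, 6], [5]].

So P = [[1, 4, 6], [2, 5], [3]], Q = [[1, 2, 4], [3, 6], [5]].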